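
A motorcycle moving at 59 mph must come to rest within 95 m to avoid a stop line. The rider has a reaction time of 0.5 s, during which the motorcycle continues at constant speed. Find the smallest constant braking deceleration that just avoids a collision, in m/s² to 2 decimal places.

Required deceleration ≈ 4.25 m/s²

59 mph × 0.44704 = 26.3754 m/s.
Distance covered during reaction = 26.3754 × 0.5 = 13.188 m.
Distance available for braking: 95 − 13.188 = 81.812 m.
v² = 2a·d ⇒ a = v²/(2d) = 26.3754² / (2 × 81.812) = 695.662 / 163.624 = 4.2516 m/s².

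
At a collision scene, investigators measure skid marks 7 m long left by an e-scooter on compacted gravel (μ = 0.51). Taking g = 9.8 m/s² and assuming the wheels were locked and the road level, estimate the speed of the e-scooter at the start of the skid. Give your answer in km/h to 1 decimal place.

Initial speed ≈ 30.1 km/h

Deceleration a = μg = 0.51 × 9.8 = 4.998 m/s².
v = √(2a·d) = √(2 × 4.998 × 7) = √69.972 = 8.3649 m/s.
= 8.3649 × 3.6 = 30.114 km/h.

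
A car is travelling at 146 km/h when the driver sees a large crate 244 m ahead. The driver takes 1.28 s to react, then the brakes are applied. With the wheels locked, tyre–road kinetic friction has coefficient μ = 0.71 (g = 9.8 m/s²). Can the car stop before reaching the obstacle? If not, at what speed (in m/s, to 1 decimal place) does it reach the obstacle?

146 km/h ÷ 3.6 = 40.5556 m/s.
a = μg = 0.71 × 9.8 = 6.958 m/s².
Reaction distance = 40.5556 × 1.28 = 51.911 m.
Braking distance = v²/(2a) = 1644.757 / 13.916 = 118.192 m.
Total stopping distance = 51.911 + 118.192 = 170.103 m, vs 244 m available — it stops with 244 − 170.103 = 73.897 m to spare.

Yes — it stops about 73.9 m short of the obstacle, so it never reaches it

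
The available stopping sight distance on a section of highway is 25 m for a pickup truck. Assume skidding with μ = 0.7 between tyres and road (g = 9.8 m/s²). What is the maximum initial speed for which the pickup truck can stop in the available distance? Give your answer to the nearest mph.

Maximum speed ≈ 41 mph

a = μg = 0.7 × 9.8 = 6.860 m/s².
v²/(2a) = d ⇒ v = √(2 × 6.860 × 25) = √343.00 = 18.5203 m/s.
18.5203 m/s ÷ 0.44704 = 41.429 mph.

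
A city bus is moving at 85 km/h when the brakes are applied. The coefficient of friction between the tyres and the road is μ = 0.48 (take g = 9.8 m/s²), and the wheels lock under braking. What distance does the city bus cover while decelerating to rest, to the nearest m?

85 km/h ÷ 3.6 = 23.6111 m/s.
a = μg = 0.48 × 9.8 = 4.704 m/s².
Braking distance = v²/(2a) = 23.6111² / (2 × 4.704) = 557.484 / 9.408 = 59.256 m.

Braking distance ≈ 59 m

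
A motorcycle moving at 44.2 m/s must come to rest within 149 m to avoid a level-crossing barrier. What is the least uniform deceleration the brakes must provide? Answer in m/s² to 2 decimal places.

v² = 2a·d ⇒ a = v²/(2d) = 44.2000² / (2 × 149.000) = 1953.640 / 298.000 = 6.5558 m/s².

Required deceleration ≈ 6.56 m/s²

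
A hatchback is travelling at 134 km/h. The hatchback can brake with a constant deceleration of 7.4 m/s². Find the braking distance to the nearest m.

134 km/h ÷ 3.6 = 37.2222 m/s.
Braking distance = v²/(2a) = 37.2222² / (2 × 7.400) = 1385.492 / 14.800 = 93.614 m.

Braking distance ≈ 94 m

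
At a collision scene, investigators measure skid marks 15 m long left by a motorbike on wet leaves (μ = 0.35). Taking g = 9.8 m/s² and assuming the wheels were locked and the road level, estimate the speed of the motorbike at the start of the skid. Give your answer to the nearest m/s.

Initial speed ≈ 10 m/s

Deceleration a = μg = 0.35 × 9.8 = 3.430 m/s².
v = √(2a·d) = √(2 × 3.430 × 15) = √102.900 = 10.1440 m/s.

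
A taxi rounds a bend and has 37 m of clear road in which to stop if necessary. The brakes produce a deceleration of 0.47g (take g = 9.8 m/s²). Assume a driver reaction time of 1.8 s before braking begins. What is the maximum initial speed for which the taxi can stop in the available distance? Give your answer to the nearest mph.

a = 0.47 × 9.8 = 4.606 m/s².
Stopping distance: v·t_r + v²/(2a) = 37 with t_r = 1.8 s and a = 4.606 m/s².
So v² + 16.582 v − 340.84 = 0.
Positive root: v = −a·t_r + √((a·t_r)² + 2a·d) = −8.291 + √(68.741 + 340.84) = 11.9471 m/s.
11.9471 m/s ÷ 0.44704 = 26.725 mph.

Maximum speed ≈ 27 mph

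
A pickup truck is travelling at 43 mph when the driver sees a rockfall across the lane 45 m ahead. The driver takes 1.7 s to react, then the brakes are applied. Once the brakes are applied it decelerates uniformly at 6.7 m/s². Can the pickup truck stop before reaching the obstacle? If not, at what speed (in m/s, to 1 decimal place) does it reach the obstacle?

43 mph × 0.44704 = 19.2227 m/s.
Reaction distance = 19.2227 × 1.7 = 32.679 m.
Braking distance needed to stop: v²/(2a) = 369.512 / 13.400 = 27.576 m, so total needed = 32.679 + 27.576 = 60.255 m > 45 m — it cannot stop.
Distance remaining when braking begins: 45 − 32.679 = 12.321 m.
v² = v₀² − 2a·d = 369.512 − 2 × 6.700 × 12.321 = 204.411 m²/s².
v = √204.411 = 14.297 m/s.

No — it strikes the obstacle at 14.3 m/s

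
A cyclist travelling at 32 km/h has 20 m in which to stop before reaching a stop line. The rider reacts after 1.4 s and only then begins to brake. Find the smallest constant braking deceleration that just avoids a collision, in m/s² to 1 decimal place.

32 km/h ÷ 3.6 = 8.8889 m/s.
Distance covered during reaction = 8.8889 × 1.4 = 12.444 m.
Distance available for braking: 20 − 12.444 = 7.556 m.
v² = 2a·d ⇒ a = v²/(2d) = 8.8889² / (2 × 7.556) = 79.013 / 15.112 = 5.2285 m/s².

Required deceleration ≈ 5.2 m/s²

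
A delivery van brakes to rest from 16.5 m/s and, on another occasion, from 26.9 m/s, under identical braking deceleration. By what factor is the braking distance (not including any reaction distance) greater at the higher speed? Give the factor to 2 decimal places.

Braking distance d = v²/(2a), so with a fixed, d ∝ v².
Factor = (26.9/16.5)² = 1.6303² = 2.6579.

Factor ≈ 2.66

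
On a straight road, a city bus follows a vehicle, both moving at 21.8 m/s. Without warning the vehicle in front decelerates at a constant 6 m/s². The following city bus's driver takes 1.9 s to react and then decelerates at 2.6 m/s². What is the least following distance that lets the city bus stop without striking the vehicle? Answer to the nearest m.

Leader travels v²/(2a_L) = 475.240 / 12.000 = 39.603 m before stopping.
Follower covers v·t_r = 21.8000 × 1.9 = 41.420 m while reacting, then v²/(2a_F) = 475.240 / 5.200 = 91.392 m while braking, for a total of 41.420 + 91.392 = 132.812 m.
Since a_F ≤ a_L and the follower starts braking later, the follower is never slower than the leader, so the closest approach is when both have stopped.
Minimum gap = 132.812 − 39.603 = 93.209 m.

Minimum gap ≈ 93 m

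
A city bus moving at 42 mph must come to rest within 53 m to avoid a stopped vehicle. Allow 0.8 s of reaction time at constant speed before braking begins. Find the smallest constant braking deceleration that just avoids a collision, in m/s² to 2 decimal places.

Required deceleration ≈ 4.64 m/s²

42 mph × 0.44704 = 18.7757 m/s.
Distance covered during reaction = 18.7757 × 0.8 = 15.021 m.
Distance available for braking: 53 − 15.021 = 37.979 m.
v² = 2a·d ⇒ a = v²/(2d) = 18.7757² / (2 × 37.979) = 352.527 / 75.958 = 4.6411 m/s².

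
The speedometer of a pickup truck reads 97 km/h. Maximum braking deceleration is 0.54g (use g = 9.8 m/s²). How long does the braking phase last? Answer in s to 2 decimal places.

Braking time ≈ 5.09 s

97 km/h ÷ 3.6 = 26.9444 m/s.
a = 0.54 × 9.8 = 5.292 m/s².
Braking time = v/a = 26.9444 / 5.292 = 5.092 s.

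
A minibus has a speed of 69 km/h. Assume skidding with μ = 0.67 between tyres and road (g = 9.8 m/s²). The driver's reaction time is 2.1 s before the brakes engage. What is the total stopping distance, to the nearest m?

Total stopping distance ≈ 68 m

69 km/h ÷ 3.6 = 19.1667 m/s.
a = μg = 0.67 × 9.8 = 6.566 m/s².
Reaction distance = v·t_r = 19.1667 × 2.1 = 40.250 m.
Braking distance = v²/(2a) = 19.1667² / (2 × 6.566) = 367.362 / 13.132 = 27.975 m.
Total = 40.250 + 27.975 = 68.225 m.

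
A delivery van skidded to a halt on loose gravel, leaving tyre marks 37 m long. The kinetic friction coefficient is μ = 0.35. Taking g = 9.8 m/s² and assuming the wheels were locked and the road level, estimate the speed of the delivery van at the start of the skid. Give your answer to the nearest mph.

Deceleration a = μg = 0.35 × 9.8 = 3.430 m/s².
v = √(2a·d) = √(2 × 3.430 × 37) = √253.820 = 15.9317 m/s.
= 15.9317 ÷ 0.44704 = 35.638 mph.

Initial speed ≈ 36 mph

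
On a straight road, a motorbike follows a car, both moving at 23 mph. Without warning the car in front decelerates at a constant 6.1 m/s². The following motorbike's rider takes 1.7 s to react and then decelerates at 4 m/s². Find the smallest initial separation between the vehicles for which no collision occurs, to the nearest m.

Minimum gap ≈ 22 m

23 mph × 0.44704 = 10.2819 m/s.
Leader travels v²/(2a_L) = 105.717 / 12.200 = 8.665 m before stopping.
Follower covers v·t_r = 10.2819 × 1.7 = 17.479 m while reacting, then v²/(2a_F) = 105.717 / 8.000 = 13.215 m while braking, for a total of 17.479 + 13.215 = 30.694 m.
Since a_F ≤ a_L and the follower starts braking later, the follower is never slower than the leader, so the closest approach is when both have stopped.
Minimum gap = 30.694 − 8.665 = 22.029 m.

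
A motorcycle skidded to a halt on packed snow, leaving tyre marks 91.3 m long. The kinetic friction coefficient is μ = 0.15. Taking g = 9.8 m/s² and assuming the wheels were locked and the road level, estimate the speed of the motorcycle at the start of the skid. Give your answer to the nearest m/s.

Deceleration a = μg = 0.15 × 9.8 = 1.470 m/s².
v = √(2a·d) = √(2 × 1.470 × 91.3) = √268.422 = 16.3836 m/s.

Initial speed ≈ 16 m/s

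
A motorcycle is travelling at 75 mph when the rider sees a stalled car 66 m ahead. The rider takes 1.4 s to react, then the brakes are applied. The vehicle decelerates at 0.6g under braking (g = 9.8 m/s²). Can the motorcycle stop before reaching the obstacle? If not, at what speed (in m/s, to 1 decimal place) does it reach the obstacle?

No — it strikes the obstacle at 30.0 m/s

75 mph × 0.44704 = 33.5280 m/s.
a = 0.6 × 9.8 = 5.880 m/s².
Reaction distance = 33.5280 × 1.4 = 46.939 m.
Braking distance needed to stop: v²/(2a) = 1124.127 / 11.760 = 95.589 m, so total needed = 46.939 + 95.589 = 142.528 m > 66 m — it cannot stop.
Distance remaining when braking begins: 66 − 46.939 = 19.061 m.
v² = v₀² − 2a·d = 1124.127 − 2 × 5.880 × 19.061 = 899.970 m²/s².
v = √899.970 = 29.999 m/s.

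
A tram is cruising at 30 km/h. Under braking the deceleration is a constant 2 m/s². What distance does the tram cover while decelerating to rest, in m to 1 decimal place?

Braking distance ≈ 17.4 m

30 km/h ÷ 3.6 = 8.3333 m/s.
Braking distance = v²/(2a) = 8.3333² / (2 × 2.000) = 69.444 / 4.000 = 17.361 m.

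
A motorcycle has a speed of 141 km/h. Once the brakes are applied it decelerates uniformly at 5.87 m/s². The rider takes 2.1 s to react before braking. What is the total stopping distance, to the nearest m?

Total stopping distance ≈ 213 m

141 km/h ÷ 3.6 = 39.1667 m/s.
Reaction distance = v·t_r = 39.1667 × 2.1 = 82.250 m.
Braking distance = v²/(2a) = 39.1667² / (2 × 5.870) = 1534.030 / 11.740 = 130.667 m.
Total = 82.250 + 130.667 = 212.917 m.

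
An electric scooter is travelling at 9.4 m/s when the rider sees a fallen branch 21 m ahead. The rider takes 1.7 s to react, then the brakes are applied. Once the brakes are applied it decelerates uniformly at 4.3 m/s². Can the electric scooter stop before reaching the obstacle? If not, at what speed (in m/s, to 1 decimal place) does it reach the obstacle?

No — it strikes the obstacle at 6.7 m/s

Reaction distance = 9.4000 × 1.7 = 15.980 m.
Braking distance needed to stop: v²/(2a) = 88.360 / 8.600 = 10.274 m, so total needed = 15.980 + 10.274 = 26.254 m > 21 m — it cannot stop.
Distance remaining when braking begins: 21 − 15.980 = 5.020 m.
v² = v₀² − 2a·d = 88.360 − 2 × 4.300 × 5.020 = 45.188 m²/s².
v = √45.188 = 6.722 m/s.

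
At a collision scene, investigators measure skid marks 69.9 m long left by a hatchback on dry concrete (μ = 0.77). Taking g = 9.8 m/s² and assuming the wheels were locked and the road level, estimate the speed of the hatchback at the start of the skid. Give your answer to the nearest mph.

Deceleration a = μg = 0.77 × 9.8 = 7.546 m/s².
v = √(2a·d) = √(2 × 7.546 × 69.9) = √1054.931 = 32.4797 m/s.
= 32.4797 ÷ 0.44704 = 72.655 mph.

Initial speed ≈ 73 mph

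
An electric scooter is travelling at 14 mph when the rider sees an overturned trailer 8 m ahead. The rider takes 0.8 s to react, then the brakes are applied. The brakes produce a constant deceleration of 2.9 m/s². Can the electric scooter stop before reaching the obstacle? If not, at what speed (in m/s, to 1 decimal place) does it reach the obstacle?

No — it strikes the obstacle at 4.7 m/s

14 mph × 0.44704 = 6.2586 m/s.
Reaction distance = 6.2586 × 0.8 = 5.007 m.
Braking distance needed to stop: v²/(2a) = 39.170 / 5.800 = 6.753 m, so total needed = 5.007 + 6.753 = 11.760 m > 8 m — it cannot stop.
Distance remaining when braking begins: 8 − 5.007 = 2.993 m.
v² = v₀² − 2a·d = 39.170 − 2 × 2.900 × 2.993 = 21.811 m²/s².
v = √21.811 = 4.670 m/s.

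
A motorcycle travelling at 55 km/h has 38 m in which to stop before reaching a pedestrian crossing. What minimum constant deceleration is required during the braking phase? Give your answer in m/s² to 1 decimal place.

55 km/h ÷ 3.6 = 15.2778 m/s.
v² = 2a·d ⇒ a = v²/(2d) = 15.2778² / (2 × 38.000) = 233.411 / 76.000 = 3.0712 m/s².

Required deceleration ≈ 3.1 m/s²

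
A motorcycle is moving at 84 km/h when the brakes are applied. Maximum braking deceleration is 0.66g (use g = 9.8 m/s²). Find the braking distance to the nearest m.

Braking distance ≈ 42 m

84 km/h ÷ 3.6 = 23.3333 m/s.
a = 0.66 × 9.8 = 6.468 m/s².
Braking distance = v²/(2a) = 23.3333² / (2 × 6.468) = 544.443 / 12.936 = 42.087 m.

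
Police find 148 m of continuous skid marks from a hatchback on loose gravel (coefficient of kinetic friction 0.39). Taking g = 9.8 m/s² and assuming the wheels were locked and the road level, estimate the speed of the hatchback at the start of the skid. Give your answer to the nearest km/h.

Deceleration a = μg = 0.39 × 9.8 = 3.822 m/s².
v = √(2a·d) = √(2 × 3.822 × 148) = √1131.312 = 33.6350 m/s.
= 33.6350 × 3.6 = 121.086 km/h.

Initial speed ≈ 121 km/h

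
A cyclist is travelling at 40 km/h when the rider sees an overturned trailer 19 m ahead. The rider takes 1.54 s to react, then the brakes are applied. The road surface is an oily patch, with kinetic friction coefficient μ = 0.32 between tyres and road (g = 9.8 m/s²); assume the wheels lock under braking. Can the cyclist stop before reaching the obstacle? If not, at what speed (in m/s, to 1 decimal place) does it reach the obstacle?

No — it strikes the obstacle at 10.6 m/s

40 km/h ÷ 3.6 = 11.1111 m/s.
a = μg = 0.32 × 9.8 = 3.136 m/s².
Reaction distance = 11.1111 × 1.54 = 17.111 m.
Braking distance needed to stop: v²/(2a) = 123.457 / 6.272 = 19.684 m, so total needed = 17.111 + 19.684 = 36.795 m > 19 m — it cannot stop.
Distance remaining when braking begins: 19 − 17.111 = 1.889 m.
v² = v₀² − 2a·d = 123.457 − 2 × 3.136 × 1.889 = 111.609 m²/s².
v = √111.609 = 10.565 m/s.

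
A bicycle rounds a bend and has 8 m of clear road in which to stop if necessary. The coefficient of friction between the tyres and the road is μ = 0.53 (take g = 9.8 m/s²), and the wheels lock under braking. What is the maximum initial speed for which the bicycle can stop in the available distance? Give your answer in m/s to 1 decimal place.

a = μg = 0.53 × 9.8 = 5.194 m/s².
v²/(2a) = d ⇒ v = √(2 × 5.194 × 8) = √83.10 = 9.1159 m/s.

Maximum speed ≈ 9.1 m/s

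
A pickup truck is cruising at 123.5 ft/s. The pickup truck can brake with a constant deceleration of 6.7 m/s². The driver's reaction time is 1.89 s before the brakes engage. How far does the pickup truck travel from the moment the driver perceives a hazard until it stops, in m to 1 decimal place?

123.5 ft/s × 0.3048 = 37.6428 m/s.
Reaction distance = v·t_r = 37.6428 × 1.89 = 71.145 m.
Braking distance = v²/(2a) = 37.6428² / (2 × 6.700) = 1416.980 / 13.400 = 105.745 m.
Total = 71.145 + 105.745 = 176.890 m.

Total stopping distance ≈ 176.9 m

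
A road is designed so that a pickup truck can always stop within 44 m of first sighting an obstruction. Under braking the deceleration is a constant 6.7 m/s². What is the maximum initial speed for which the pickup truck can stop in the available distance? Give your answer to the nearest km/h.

Maximum speed ≈ 87 km/h

v²/(2a) = d ⇒ v = √(2 × 6.700 × 44) = √589.60 = 24.2817 m/s.
24.2817 m/s × 3.6 = 87.414 km/h.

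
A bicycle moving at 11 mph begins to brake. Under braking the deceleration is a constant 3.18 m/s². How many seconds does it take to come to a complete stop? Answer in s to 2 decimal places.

11 mph × 0.44704 = 4.9174 m/s.
Braking time = v/a = 4.9174 / 3.180 = 1.546 s.

Braking time ≈ 1.55 s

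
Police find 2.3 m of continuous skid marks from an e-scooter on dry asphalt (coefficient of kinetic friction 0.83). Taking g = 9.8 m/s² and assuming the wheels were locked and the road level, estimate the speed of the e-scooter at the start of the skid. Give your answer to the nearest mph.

Deceleration a = μg = 0.83 × 9.8 = 8.134 m/s².
v = √(2a·d) = √(2 × 8.134 × 2.3) = √37.416 = 6.1169 m/s.
= 6.1169 ÷ 0.44704 = 13.683 mph.

Initial speed ≈ 14 mph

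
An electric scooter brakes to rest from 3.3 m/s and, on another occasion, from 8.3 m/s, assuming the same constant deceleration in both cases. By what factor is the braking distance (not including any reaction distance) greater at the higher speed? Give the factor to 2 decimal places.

Factor ≈ 6.33

Braking distance d = v²/(2a), so with a fixed, d ∝ v².
Factor = (8.3/3.3)² = 2.5152² = 6.3262.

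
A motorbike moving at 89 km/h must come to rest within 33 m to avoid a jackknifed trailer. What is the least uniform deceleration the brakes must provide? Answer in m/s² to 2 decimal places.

Required deceleration ≈ 9.26 m/s²

89 km/h ÷ 3.6 = 24.7222 m/s.
v² = 2a·d ⇒ a = v²/(2d) = 24.7222² / (2 × 33.000) = 611.187 / 66.000 = 9.2604 m/s².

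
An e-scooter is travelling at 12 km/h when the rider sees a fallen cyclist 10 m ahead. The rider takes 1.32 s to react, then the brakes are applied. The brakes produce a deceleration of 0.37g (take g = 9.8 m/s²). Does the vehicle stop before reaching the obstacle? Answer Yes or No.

12 km/h ÷ 3.6 = 3.3333 m/s.
a = 0.37 × 9.8 = 3.626 m/s².
Reaction distance = 3.3333 × 1.32 = 4.400 m.
Braking distance = v²/(2a) = 11.111 / 7.252 = 1.532 m.
Total stopping distance = 4.400 + 1.532 = 5.932 m, vs 10 m available — it stops with 10 − 5.932 = 4.068 m to spare.

Yes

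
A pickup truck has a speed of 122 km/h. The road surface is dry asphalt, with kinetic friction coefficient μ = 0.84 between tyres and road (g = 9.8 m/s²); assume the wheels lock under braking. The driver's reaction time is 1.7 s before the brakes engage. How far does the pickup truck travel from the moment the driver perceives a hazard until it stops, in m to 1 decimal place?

Total stopping distance ≈ 127.4 m

122 km/h ÷ 3.6 = 33.8889 m/s.
a = μg = 0.84 × 9.8 = 8.232 m/s².
Reaction distance = v·t_r = 33.8889 × 1.7 = 57.611 m.
Braking distance = v²/(2a) = 33.8889² / (2 × 8.232) = 1148.458 / 16.464 = 69.756 m.
Total = 57.611 + 69.756 = 127.367 m.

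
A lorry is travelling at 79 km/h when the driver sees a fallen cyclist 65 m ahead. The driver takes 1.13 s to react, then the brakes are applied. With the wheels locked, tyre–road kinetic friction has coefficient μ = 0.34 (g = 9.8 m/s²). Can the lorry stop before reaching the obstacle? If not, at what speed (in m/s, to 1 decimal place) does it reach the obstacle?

No — it strikes the obstacle at 14.6 m/s

79 km/h ÷ 3.6 = 21.9444 m/s.
a = μg = 0.34 × 9.8 = 3.332 m/s².
Reaction distance = 21.9444 × 1.13 = 24.797 m.
Braking distance needed to stop: v²/(2a) = 481.557 / 6.664 = 72.262 m, so total needed = 24.797 + 72.262 = 97.059 m > 65 m — it cannot stop.
Distance remaining when braking begins: 65 − 24.797 = 40.203 m.
v² = v₀² − 2a·d = 481.557 − 2 × 3.332 × 40.203 = 213.644 m²/s².
v = √213.644 = 14.617 m/s.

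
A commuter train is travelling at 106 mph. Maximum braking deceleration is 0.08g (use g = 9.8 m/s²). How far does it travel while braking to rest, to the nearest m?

106 mph × 0.44704 = 47.3862 m/s.
a = 0.08 × 9.8 = 0.784 m/s².
Braking distance = v²/(2a) = 47.3862² / (2 × 0.784) = 2245.452 / 1.568 = 1432.048 m.

Braking distance ≈ 1432 m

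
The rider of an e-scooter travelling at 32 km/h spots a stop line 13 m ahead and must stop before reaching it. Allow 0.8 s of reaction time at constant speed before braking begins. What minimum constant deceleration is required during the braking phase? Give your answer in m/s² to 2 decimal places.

Required deceleration ≈ 6.71 m/s²

32 km/h ÷ 3.6 = 8.8889 m/s.
Distance covered during reaction = 8.8889 × 0.8 = 7.111 m.
Distance available for braking: 13 − 7.111 = 5.889 m.
v² = 2a·d ⇒ a = v²/(2d) = 8.8889² / (2 × 5.889) = 79.013 / 11.778 = 6.7085 m/s².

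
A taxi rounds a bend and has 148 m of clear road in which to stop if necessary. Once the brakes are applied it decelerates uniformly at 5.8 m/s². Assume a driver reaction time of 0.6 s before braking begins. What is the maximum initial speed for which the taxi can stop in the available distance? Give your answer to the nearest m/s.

Maximum speed ≈ 38 m/s

Stopping distance: v·t_r + v²/(2a) = 148 with t_r = 0.6 s and a = 5.800 m/s².
So v² + 6.960 v − 1716.80 = 0.
Positive root: v = −a·t_r + √((a·t_r)² + 2a·d) = −3.480 + √(12.110 + 1716.80) = 38.1002 m/s.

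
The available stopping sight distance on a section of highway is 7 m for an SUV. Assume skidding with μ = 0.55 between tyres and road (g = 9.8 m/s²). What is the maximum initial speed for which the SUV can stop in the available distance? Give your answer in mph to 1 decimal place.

Maximum speed ≈ 19.4 mph

a = μg = 0.55 × 9.8 = 5.390 m/s².
v²/(2a) = d ⇒ v = √(2 × 5.390 × 7) = √75.46 = 8.6868 m/s.
8.6868 m/s ÷ 0.44704 = 19.432 mph.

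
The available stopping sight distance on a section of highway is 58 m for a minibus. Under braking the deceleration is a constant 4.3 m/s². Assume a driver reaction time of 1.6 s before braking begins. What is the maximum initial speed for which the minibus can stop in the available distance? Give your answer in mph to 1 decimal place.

Stopping distance: v·t_r + v²/(2a) = 58 with t_r = 1.6 s and a = 4.300 m/s².
So v² + 13.760 v − 498.80 = 0.
Positive root: v = −a·t_r + √((a·t_r)² + 2a·d) = −6.880 + √(47.334 + 498.80) = 16.4895 m/s.
16.4895 m/s ÷ 0.44704 = 36.886 mph.

Maximum speed ≈ 36.9 mph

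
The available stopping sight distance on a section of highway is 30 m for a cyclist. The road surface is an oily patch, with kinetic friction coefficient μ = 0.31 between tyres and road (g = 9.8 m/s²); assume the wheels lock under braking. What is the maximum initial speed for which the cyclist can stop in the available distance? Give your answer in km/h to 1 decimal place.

Maximum speed ≈ 48.6 km/h

a = μg = 0.31 × 9.8 = 3.038 m/s².
v²/(2a) = d ⇒ v = √(2 × 3.038 × 30) = √182.28 = 13.5011 m/s.
13.5011 m/s × 3.6 = 48.604 km/h.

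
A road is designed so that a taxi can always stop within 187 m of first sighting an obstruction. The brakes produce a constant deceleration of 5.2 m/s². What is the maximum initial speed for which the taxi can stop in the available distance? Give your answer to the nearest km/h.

Maximum speed ≈ 159 km/h

v²/(2a) = d ⇒ v = √(2 × 5.200 × 187) = √1944.80 = 44.0999 m/s.
44.0999 m/s × 3.6 = 158.760 km/h.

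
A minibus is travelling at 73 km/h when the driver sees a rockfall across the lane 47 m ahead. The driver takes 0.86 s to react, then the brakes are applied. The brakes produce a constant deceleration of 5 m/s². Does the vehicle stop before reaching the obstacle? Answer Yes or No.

No

73 km/h ÷ 3.6 = 20.2778 m/s.
Reaction distance = 20.2778 × 0.86 = 17.439 m.
Braking distance = v²/(2a) = 411.189 / 10.000 = 41.119 m.
Total stopping distance = 17.439 + 41.119 = 58.558 m, vs 47 m available — it cannot stop in time and overshoots by 58.558 − 47 = 11.558 m.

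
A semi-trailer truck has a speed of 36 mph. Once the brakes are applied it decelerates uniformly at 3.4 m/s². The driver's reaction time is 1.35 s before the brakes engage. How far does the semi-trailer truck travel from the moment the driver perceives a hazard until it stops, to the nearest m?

36 mph × 0.44704 = 16.0934 m/s.
Reaction distance = v·t_r = 16.0934 × 1.35 = 21.726 m.
Braking distance = v²/(2a) = 16.0934² / (2 × 3.400) = 258.998 / 6.800 = 38.088 m.
Total = 21.726 + 38.088 = 59.814 m.

Total stopping distance ≈ 60 m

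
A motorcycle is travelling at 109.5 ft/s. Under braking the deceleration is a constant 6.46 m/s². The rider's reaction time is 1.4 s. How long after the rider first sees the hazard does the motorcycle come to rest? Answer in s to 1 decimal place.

109.5 ft/s × 0.3048 = 33.3756 m/s.
Braking time = v/a = 33.3756 / 6.460 = 5.167 s.
Total = 1.4 + 5.167 = 6.567 s.

Total time ≈ 6.6 s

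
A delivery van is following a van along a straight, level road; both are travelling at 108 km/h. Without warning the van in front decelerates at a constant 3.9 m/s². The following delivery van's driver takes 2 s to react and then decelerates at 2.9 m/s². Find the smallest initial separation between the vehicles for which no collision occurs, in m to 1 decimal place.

Minimum gap ≈ 99.8 m

108 km/h ÷ 3.6 = 30.0000 m/s.
Leader travels v²/(2a_L) = 900.000 / 7.800 = 115.385 m before stopping.
Follower covers v·t_r = 30.0000 × 2 = 60.000 m while reacting, then v²/(2a_F) = 900.000 / 5.800 = 155.172 m while braking, for a total of 60.000 + 155.172 = 215.172 m.
Since a_F ≤ a_L and the follower starts braking later, the follower is never slower than the leader, so the closest approach is when both have stopped.
Minimum gap = 215.172 − 115.385 = 99.787 m.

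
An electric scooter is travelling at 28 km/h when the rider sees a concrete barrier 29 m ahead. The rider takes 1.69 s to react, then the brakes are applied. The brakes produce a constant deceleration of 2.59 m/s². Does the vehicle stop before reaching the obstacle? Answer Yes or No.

Yes

28 km/h ÷ 3.6 = 7.7778 m/s.
Reaction distance = 7.7778 × 1.69 = 13.144 m.
Braking distance = v²/(2a) = 60.494 / 5.180 = 11.678 m.
Total stopping distance = 13.144 + 11.678 = 24.822 m, vs 29 m available — it stops with 29 − 24.822 = 4.178 m to spare.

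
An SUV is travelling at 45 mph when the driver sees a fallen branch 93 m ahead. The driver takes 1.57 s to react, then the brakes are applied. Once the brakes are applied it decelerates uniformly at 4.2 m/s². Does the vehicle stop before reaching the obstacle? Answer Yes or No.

45 mph × 0.44704 = 20.1168 m/s.
Reaction distance = 20.1168 × 1.57 = 31.583 m.
Braking distance = v²/(2a) = 404.686 / 8.400 = 48.177 m.
Total stopping distance = 31.583 + 48.177 = 79.760 m, vs 93 m available — it stops with 93 − 79.760 = 13.240 m to spare.

Yes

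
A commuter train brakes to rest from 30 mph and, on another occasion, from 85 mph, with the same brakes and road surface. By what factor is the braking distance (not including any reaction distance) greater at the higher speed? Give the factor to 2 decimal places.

Braking distance d = v²/(2a), so with a fixed, d ∝ v².
Factor = (85/30)² = 2.8333² = 8.0276.

Factor ≈ 8.03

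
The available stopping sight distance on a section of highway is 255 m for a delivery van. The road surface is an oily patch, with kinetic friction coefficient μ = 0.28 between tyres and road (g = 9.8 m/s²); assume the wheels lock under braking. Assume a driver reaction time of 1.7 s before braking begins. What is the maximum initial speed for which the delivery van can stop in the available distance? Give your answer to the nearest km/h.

Maximum speed ≈ 119 km/h

a = μg = 0.28 × 9.8 = 2.744 m/s².
Stopping distance: v·t_r + v²/(2a) = 255 with t_r = 1.7 s and a = 2.744 m/s².
So v² + 9.330 v − 1399.44 = 0.
Positive root: v = −a·t_r + √((a·t_r)² + 2a·d) = −4.665 + √(21.762 + 1399.44) = 33.0338 m/s.
33.0338 m/s × 3.6 = 118.922 km/h.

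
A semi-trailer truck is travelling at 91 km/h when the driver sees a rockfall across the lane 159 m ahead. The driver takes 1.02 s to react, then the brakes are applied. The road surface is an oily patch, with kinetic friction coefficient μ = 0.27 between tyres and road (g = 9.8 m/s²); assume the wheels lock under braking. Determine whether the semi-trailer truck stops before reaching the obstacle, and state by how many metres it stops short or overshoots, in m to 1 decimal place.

91 km/h ÷ 3.6 = 25.2778 m/s.
a = μg = 0.27 × 9.8 = 2.646 m/s².
Reaction distance = 25.2778 × 1.02 = 25.783 m.
Braking distance = v²/(2a) = 638.967 / 5.292 = 120.742 m.
Total stopping distance = 25.783 + 120.742 = 146.525 m, vs 159 m available — it stops with 159 − 146.525 = 12.475 m to spare.

Yes — it stops 12.5 m short of the obstacle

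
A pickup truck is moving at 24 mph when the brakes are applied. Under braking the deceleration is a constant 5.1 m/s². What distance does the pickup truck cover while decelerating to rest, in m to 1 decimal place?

24 mph × 0.44704 = 10.7290 m/s.
Braking distance = v²/(2a) = 10.7290² / (2 × 5.100) = 115.111 / 10.200 = 11.285 m.

Braking distance ≈ 11.3 m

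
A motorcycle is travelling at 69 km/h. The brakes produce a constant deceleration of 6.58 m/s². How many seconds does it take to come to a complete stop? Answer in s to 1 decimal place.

69 km/h ÷ 3.6 = 19.1667 m/s.
Braking time = v/a = 19.1667 / 6.580 = 2.913 s.

Braking time ≈ 2.9 s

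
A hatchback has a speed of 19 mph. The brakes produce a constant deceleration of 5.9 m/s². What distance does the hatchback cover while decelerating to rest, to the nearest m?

19 mph × 0.44704 = 8.4938 m/s.
Braking distance = v²/(2a) = 8.4938² / (2 × 5.900) = 72.145 / 11.800 = 6.114 m.

Braking distance ≈ 6 m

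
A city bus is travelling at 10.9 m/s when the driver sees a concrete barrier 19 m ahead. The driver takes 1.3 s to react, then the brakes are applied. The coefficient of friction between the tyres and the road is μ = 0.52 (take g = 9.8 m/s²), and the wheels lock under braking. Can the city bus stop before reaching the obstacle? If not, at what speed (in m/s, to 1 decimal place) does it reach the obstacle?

No — it strikes the obstacle at 8.3 m/s

a = μg = 0.52 × 9.8 = 5.096 m/s².
Reaction distance = 10.9000 × 1.3 = 14.170 m.
Braking distance needed to stop: v²/(2a) = 118.810 / 10.192 = 11.657 m, so total needed = 14.170 + 11.657 = 25.827 m > 19 m — it cannot stop.
Distance remaining when braking begins: 19 − 14.170 = 4.830 m.
v² = v₀² − 2a·d = 118.810 − 2 × 5.096 × 4.830 = 69.583 m²/s².
v = √69.583 = 8.342 m/s.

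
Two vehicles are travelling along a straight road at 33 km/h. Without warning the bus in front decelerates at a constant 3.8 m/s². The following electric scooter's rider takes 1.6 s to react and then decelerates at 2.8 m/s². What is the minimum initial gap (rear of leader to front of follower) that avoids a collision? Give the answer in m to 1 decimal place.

Minimum gap ≈ 18.6 m

33 km/h ÷ 3.6 = 9.1667 m/s.
Leader travels v²/(2a_L) = 84.028 / 7.600 = 11.056 m before stopping.
Follower covers v·t_r = 9.1667 × 1.6 = 14.667 m while reacting, then v²/(2a_F) = 84.028 / 5.600 = 15.005 m while braking, for a total of 14.667 + 15.005 = 29.672 m.
Since a_F ≤ a_L and the follower starts braking later, the follower is never slower than the leader, so the closest approach is when both have stopped.
Minimum gap = 29.672 − 11.056 = 18.616 m.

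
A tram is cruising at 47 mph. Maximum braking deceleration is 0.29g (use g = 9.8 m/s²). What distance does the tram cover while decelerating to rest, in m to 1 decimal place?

47 mph × 0.44704 = 21.0109 m/s.
a = 0.29 × 9.8 = 2.842 m/s².
Braking distance = v²/(2a) = 21.0109² / (2 × 2.842) = 441.458 / 5.684 = 77.667 m.

Braking distance ≈ 77.7 m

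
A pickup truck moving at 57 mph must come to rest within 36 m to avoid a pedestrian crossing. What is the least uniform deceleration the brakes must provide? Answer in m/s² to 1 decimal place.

Required deceleration ≈ 9.0 m/s²

57 mph × 0.44704 = 25.4813 m/s.
v² = 2a·d ⇒ a = v²/(2d) = 25.4813² / (2 × 36.000) = 649.297 / 72.000 = 9.0180 m/s².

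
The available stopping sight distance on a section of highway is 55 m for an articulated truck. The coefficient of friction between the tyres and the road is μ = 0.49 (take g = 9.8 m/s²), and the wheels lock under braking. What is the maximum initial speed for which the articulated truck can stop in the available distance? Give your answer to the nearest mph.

Maximum speed ≈ 51 mph

a = μg = 0.49 × 9.8 = 4.802 m/s².
v²/(2a) = d ⇒ v = √(2 × 4.802 × 55) = √528.22 = 22.9830 m/s.
22.9830 m/s ÷ 0.44704 = 51.412 mph.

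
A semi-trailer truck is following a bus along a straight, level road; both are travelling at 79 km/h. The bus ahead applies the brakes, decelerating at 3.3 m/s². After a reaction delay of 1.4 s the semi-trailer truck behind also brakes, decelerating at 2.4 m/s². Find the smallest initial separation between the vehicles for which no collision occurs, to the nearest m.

Minimum gap ≈ 58 m

79 km/h ÷ 3.6 = 21.9444 m/s.
Leader travels v²/(2a_L) = 481.557 / 6.600 = 72.963 m before stopping.
Follower covers v·t_r = 21.9444 × 1.4 = 30.722 m while reacting, then v²/(2a_F) = 481.557 / 4.800 = 100.324 m while braking, for a total of 30.722 + 100.324 = 131.046 m.
Since a_F ≤ a_L and the follower starts braking later, the follower is never slower than the leader, so the closest approach is when both have stopped.
Minimum gap = 131.046 − 72.963 = 58.083 m.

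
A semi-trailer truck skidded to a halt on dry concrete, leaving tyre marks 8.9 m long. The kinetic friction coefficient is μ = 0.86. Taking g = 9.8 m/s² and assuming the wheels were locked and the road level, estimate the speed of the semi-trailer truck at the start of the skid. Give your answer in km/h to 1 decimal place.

Deceleration a = μg = 0.86 × 9.8 = 8.428 m/s².
v = √(2a·d) = √(2 × 8.428 × 8.9) = √150.018 = 12.2482 m/s.
= 12.2482 × 3.6 = 44.094 km/h.

Initial speed ≈ 44.1 km/h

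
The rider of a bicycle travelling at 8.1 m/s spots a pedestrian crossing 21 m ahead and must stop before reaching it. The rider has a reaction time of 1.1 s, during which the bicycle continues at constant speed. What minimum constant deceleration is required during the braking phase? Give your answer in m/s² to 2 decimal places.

Required deceleration ≈ 2.71 m/s²

Distance covered during reaction = 8.1000 × 1.1 = 8.910 m.
Distance available for braking: 21 − 8.910 = 12.090 m.
v² = 2a·d ⇒ a = v²/(2d) = 8.1000² / (2 × 12.090) = 65.610 / 24.180 = 2.7134 m/s².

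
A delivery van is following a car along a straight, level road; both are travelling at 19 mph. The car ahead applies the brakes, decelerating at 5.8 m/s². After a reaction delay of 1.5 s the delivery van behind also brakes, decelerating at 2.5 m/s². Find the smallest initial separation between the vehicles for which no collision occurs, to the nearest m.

Minimum gap ≈ 21 m

19 mph × 0.44704 = 8.4938 m/s.
Leader travels v²/(2a_L) = 72.145 / 11.600 = 6.219 m before stopping.
Follower covers v·t_r = 8.4938 × 1.5 = 12.741 m while reacting, then v²/(2a_F) = 72.145 / 5.000 = 14.429 m while braking, for a total of 12.741 + 14.429 = 27.170 m.
Since a_F ≤ a_L and the follower starts braking later, the follower is never slower than the leader, so the closest approach is when both have stopped.
Minimum gap = 27.170 − 6.219 = 20.951 m.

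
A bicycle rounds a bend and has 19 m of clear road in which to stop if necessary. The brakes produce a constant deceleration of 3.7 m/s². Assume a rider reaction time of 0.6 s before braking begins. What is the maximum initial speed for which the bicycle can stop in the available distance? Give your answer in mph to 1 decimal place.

Maximum speed ≈ 22.0 mph

Stopping distance: v·t_r + v²/(2a) = 19 with t_r = 0.6 s and a = 3.700 m/s².
So v² + 4.440 v − 140.60 = 0.
Positive root: v = −a·t_r + √((a·t_r)² + 2a·d) = −2.220 + √(4.928 + 140.60) = 9.8435 m/s.
9.8435 m/s ÷ 0.44704 = 22.019 mph.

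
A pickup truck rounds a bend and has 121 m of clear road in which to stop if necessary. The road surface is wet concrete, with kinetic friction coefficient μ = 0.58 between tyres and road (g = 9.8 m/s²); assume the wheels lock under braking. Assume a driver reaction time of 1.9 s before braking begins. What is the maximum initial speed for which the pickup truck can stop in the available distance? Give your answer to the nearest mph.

Maximum speed ≈ 62 mph

a = μg = 0.58 × 9.8 = 5.684 m/s².
Stopping distance: v·t_r + v²/(2a) = 121 with t_r = 1.9 s and a = 5.684 m/s².
So v² + 21.599 v − 1375.53 = 0.
Positive root: v = −a·t_r + √((a·t_r)² + 2a·d) = −10.800 + √(116.640 + 1375.53) = 27.8286 m/s.
27.8286 m/s ÷ 0.44704 = 62.251 mph.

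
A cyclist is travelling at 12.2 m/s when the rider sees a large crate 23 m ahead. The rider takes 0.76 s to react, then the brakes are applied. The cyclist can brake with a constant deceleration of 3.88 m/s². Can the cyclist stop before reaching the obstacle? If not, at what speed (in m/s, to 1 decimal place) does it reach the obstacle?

No — it strikes the obstacle at 6.5 m/s

Reaction distance = 12.2000 × 0.76 = 9.272 m.
Braking distance needed to stop: v²/(2a) = 148.840 / 7.760 = 19.180 m, so total needed = 9.272 + 19.180 = 28.452 m > 23 m — it cannot stop.
Distance remaining when braking begins: 23 − 9.272 = 13.728 m.
v² = v₀² − 2a·d = 148.840 − 2 × 3.880 × 13.728 = 42.311 m²/s².
v = √42.311 = 6.505 m/s.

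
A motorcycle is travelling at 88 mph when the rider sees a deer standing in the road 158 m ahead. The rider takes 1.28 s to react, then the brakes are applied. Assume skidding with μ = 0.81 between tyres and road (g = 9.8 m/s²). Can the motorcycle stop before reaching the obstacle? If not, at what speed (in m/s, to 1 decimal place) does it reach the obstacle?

88 mph × 0.44704 = 39.3395 m/s.
a = μg = 0.81 × 9.8 = 7.938 m/s².
Reaction distance = 39.3395 × 1.28 = 50.355 m.
Braking distance = v²/(2a) = 1547.596 / 15.876 = 97.480 m.
Total stopping distance = 50.355 + 97.480 = 147.835 m, vs 158 m available — it stops with 158 − 147.835 = 10.165 m to spare.

Yes — it stops about 10.2 m short of the obstacle, so it never reaches it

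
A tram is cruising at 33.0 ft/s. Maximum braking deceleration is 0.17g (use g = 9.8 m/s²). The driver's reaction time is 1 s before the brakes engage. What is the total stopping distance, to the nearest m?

33 ft/s × 0.3048 = 10.0584 m/s.
a = 0.17 × 9.8 = 1.666 m/s².
Reaction distance = v·t_r = 10.0584 × 1 = 10.058 m.
Braking distance = v²/(2a) = 10.0584² / (2 × 1.666) = 101.171 / 3.332 = 30.363 m.
Total = 10.058 + 30.363 = 40.421 m.

Total stopping distance ≈ 40 m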